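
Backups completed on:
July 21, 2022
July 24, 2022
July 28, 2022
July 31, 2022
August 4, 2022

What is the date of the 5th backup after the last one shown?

August 21, 2022

Gaps: 3, 4, 3, 4 days — not constant, but cyclic with period 2.
The events fall on every Thursday and Sunday.
Next Sunday: August 7, 2022.
Next Thursday: August 11, 2022.
The following Sunday is August 14, 2022.
Next Thursday: August 18, 2022.
Next Sunday: August 21, 2022.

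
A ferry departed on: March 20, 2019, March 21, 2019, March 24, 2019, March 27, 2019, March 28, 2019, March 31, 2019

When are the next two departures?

Gaps: 1, 3, 3, 1, 3 days — not constant, but cyclic with period 3.
The events fall on every Wednesday, Thursday and Sunday.
The following Wednesday is April 3, 2019.
Next Thursday: April 4, 2019.

April 3, 2019; April 4, 2019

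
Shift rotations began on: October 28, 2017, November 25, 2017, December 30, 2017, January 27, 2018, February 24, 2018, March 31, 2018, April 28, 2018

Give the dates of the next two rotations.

May 26, 2018; June 30, 2018

All Saturdays; the gaps (28, 35, 28, 28, 35, 28) vary with month length.
This is the last Saturday of each month.
May 2018 ends with Saturday May 26, 2018.
June 2018 ends with Saturday June 30, 2018.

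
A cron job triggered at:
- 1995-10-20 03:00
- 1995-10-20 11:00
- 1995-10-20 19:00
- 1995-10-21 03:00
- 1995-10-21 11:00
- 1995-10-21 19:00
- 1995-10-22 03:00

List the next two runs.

1995-10-22 11:00, 1995-10-22 19:00

Spacing: 8, 8, 8, 8, 8, 8 h — constant 8 h.
1995-10-22 03:00 + 8 h = 1995-10-22 11:00.
1995-10-22 11:00 + 8 h = 1995-10-22 19:00.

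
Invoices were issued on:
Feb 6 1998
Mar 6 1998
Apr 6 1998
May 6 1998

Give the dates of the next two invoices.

Each date is the 6th; the gaps (28, 31, 30) track the month lengths.
The rule is the 6th of each month.
June 1998: Jun 6 1998.
Next: July 1998 → Jul 6 1998.

Jun 6 1998, Jul 6 1998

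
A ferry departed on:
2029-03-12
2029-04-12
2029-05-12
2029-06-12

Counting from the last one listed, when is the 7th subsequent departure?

Gaps: 31, 30, 31 days — not constant. Every event is on the 12th of the month.
Pattern: the 12th of each month.
Next: July 2029 → 2029-07-12.
Next: August 2029 → 2029-08-12.
September 2029: 2029-09-12.
Next: October 2029 → 2029-10-12.
November 2029: 2029-11-12.
December 2029: 2029-12-12.
January 2030: 2030-01-12.

2030-01-12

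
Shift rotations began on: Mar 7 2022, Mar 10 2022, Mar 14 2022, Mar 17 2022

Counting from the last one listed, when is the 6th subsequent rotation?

Apr 7 2022

The gap pattern 3, 4, 3 repeats every 2 events.
These are the Mondays and Thursdays of each week.
Next Monday: Mar 21 2022.
Next Thursday: Mar 24 2022.
Next Monday: Mar 28 2022.
The following Thursday is Mar 31 2022.
Next Monday: Apr 4 2022.
The following Thursday is Apr 7 2022.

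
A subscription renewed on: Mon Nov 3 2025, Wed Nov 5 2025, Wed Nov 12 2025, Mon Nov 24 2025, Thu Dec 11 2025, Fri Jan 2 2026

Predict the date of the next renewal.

Thu Jan 29 2026

Intervals are 2, 7, 12, 17, 22 days — an arithmetic progression with common difference 5.
Next gap: 27 days. Fri Jan 2 2026 + 27 days = Thu Jan 29 2026.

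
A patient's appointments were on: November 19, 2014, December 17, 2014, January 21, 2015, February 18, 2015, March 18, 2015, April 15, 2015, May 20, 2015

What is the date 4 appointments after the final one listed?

September 16, 2015

All dates are Wednesdays, 28, 35, 28, 28, 28, 35 days apart.
Specifically, the 3rd Wednesday of each month.
June 2015 — 3rd Wednesday is June 17, 2015.
3rd Wednesday of July 2015: July 15, 2015.
3rd Wednesday of August 2015: August 19, 2015.
September 2015 — 3rd Wednesday is September 16, 2015.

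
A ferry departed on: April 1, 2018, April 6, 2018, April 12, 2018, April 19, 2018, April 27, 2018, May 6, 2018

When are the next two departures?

May 16, 2018; May 27, 2018

Gaps: 5, 6, 7, 8, 9 days — each gap is 1 larger than the previous one.
Next gap: 10 days. May 6, 2018 + 10 days = May 16, 2018.
Next gap: 11 days. May 16, 2018 + 11 days = May 27, 2018.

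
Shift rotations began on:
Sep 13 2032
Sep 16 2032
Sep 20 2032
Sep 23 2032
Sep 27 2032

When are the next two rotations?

Gaps: 3, 4, 3, 4 days — not constant, but cyclic with period 2.
The events fall on every Monday and Thursday.
Next Thursday: Sep 30 2032.
Next Monday: Oct 4 2032.

Sep 30 2032, Oct 4 2032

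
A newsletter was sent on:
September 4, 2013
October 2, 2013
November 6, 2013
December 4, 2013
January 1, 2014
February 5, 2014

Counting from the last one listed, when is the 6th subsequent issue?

August 6, 2014

All dates are Wednesdays, 28, 35, 28, 28, 35 days apart.
Specifically, the 1st Wednesday of each month.
March 2014 — 1st Wednesday is March 5, 2014.
April 2014 — 1st Wednesday is April 2, 2014.
May 2014 — 1st Wednesday is May 7, 2014.
1st Wednesday of June 2014: June 4, 2014.
July 2014 — 1st Wednesday is July 2, 2014.
August 2014 — 1st Wednesday is August 6, 2014.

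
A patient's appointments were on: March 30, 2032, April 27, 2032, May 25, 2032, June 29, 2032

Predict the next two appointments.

All Tuesdays; the gaps (28, 28, 35) vary with month length.
This is the last Tuesday of each month.
Last Tuesday of July 2032: July 27, 2032.
August 2032 ends with Tuesday August 31, 2032.

July 27, 2032; August 31, 2032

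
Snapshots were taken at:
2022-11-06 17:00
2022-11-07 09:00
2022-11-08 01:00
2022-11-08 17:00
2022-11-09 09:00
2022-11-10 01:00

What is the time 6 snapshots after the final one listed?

Gaps: 16, 16, 16, 16, 16 hours — each event is 16 hours after the previous one.
2022-11-10 01:00 + 16 h = 2022-11-10 17:00.
2022-11-10 17:00 + 16 h = 2022-11-11 09:00.
2022-11-11 09:00 + 16 h = 2022-11-12 01:00.
2022-11-12 01:00 + 16 h = 2022-11-12 17:00.
2022-11-12 17:00 + 16 h = 2022-11-13 09:00.
2022-11-13 09:00 + 16 h = 2022-11-14 01:00.

2022-11-14 01:00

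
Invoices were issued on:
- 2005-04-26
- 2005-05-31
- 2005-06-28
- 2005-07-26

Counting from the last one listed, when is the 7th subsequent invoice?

2006-02-28

Every date is a Tuesday; gaps 35, 28, 28 days.
Each is the last Tuesday of its month (at least one falls on the 29th or later, ruling out '4th Tuesday').
August 2005 ends with Tuesday 2005-08-30.
September 2005 ends with Tuesday 2005-09-27.
Last Tuesday of October 2005: 2005-10-25.
Last Tuesday of November 2005: 2005-11-29.
December 2005 ends with Tuesday 2005-12-27.
Last Tuesday of January 2006: 2006-01-31.
Last Tuesday of February 2006: 2006-02-28.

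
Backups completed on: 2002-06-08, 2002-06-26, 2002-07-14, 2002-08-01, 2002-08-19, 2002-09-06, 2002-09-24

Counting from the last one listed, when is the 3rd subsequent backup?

Every event comes 18 days after the last (18, 18, 18, 18, 18, 18).
2002-09-24 + 18 days = 2002-10-12.
2002-10-12 + 18 days = 2002-10-30.
2002-10-30 + 18 days = 2002-11-17.

2002-11-17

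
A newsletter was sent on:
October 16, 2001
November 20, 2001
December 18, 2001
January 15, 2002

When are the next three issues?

All dates are Tuesdays, 35, 28, 28 days apart.
Specifically, the 3rd Tuesday of each month.
February 2002 — 3rd Tuesday is February 19, 2002.
March 2002 — 3rd Tuesday is March 19, 2002.
3rd Tuesday of April 2002: April 16, 2002.

February 19, 2002; March 19, 2002; April 16, 2002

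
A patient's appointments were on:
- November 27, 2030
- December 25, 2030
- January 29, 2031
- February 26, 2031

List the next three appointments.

March 26, 2031; April 30, 2031; May 28, 2031

All Wednesdays; the gaps (28, 35, 28) vary with month length.
This is the last Wednesday of each month.
Last Wednesday of March 2031: March 26, 2031.
Last Wednesday of April 2031: April 30, 2031.
May 2031 ends with Wednesday May 28, 2031.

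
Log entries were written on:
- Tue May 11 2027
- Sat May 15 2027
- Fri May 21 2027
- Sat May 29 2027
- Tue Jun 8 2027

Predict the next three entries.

Intervals are 4, 6, 8, 10 days — an arithmetic progression with common difference 2.
Next gap: 12 days. Tue Jun 8 2027 + 12 days = Sun Jun 20 2027.
Next gap: 14 days. Sun Jun 20 2027 + 14 days = Sun Jul 4 2027.
Next gap: 16 days. Sun Jul 4 2027 + 16 days = Tue Jul 20 2027.

Sun Jun 20 2027, Sun Jul 4 2027, Tue Jul 20 2027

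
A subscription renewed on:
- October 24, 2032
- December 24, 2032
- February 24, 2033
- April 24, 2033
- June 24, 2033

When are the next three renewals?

Gaps: 61, 62, 59, 61 days — not constant. Every event is on the 24th of the month.
Pattern: the 24th of every 2 months.
August 2033: August 24, 2033.
October 2033: October 24, 2033.
Next: December 2033 → December 24, 2033.

August 24, 2033; October 24, 2033; December 24, 2033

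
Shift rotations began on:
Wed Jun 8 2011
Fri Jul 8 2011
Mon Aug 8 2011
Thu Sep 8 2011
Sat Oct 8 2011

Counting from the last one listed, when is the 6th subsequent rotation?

Sun Apr 8 2012

Gaps: 30, 31, 31, 30 days — not constant. Every event is on the 8th of the month.
Pattern: the 8th of each month.
Next: November 2011 → Tue Nov 8 2011.
Next: December 2011 → Thu Dec 8 2011.
January 2012: Sun Jan 8 2012.
February 2012: Wed Feb 8 2012.
March 2012: Thu Mar 8 2012.
Next: April 2012 → Sun Apr 8 2012.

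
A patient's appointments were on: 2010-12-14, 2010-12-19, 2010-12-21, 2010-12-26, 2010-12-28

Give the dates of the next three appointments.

Gaps: 5, 2, 5, 2 days — not constant, but cyclic with period 2.
The events fall on every Tuesday and Sunday.
Next Sunday: 2011-01-02.
The following Tuesday is 2011-01-04.
The following Sunday is 2011-01-09.

2011-01-02, 2011-01-04, 2011-01-09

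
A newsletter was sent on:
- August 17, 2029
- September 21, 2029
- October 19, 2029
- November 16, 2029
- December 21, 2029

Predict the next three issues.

January 18, 2030; February 15, 2030; March 15, 2030

All dates are Fridays, 35, 28, 28, 35 days apart.
Specifically, the 3rd Friday of each month.
January 2030 — 3rd Friday is January 18, 2030.
3rd Friday of February 2030: February 15, 2030.
March 2030 — 3rd Friday is March 15, 2030.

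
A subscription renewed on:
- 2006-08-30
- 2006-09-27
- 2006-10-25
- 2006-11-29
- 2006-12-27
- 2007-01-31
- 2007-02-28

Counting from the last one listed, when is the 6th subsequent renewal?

All Wednesdays; the gaps (28, 28, 35, 28, 35, 28) vary with month length.
This is the last Wednesday of each month.
March 2007 ends with Wednesday 2007-03-28.
April 2007 ends with Wednesday 2007-04-25.
May 2007 ends with Wednesday 2007-05-30.
Last Wednesday of June 2007: 2007-06-27.
Last Wednesday of July 2007: 2007-07-25.
August 2007 ends with Wednesday 2007-08-29.

2007-08-29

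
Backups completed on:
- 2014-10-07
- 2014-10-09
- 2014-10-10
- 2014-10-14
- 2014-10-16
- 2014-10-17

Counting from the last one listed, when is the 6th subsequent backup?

2014-10-31

The gap pattern 2, 1, 4, 2, 1 repeats every 3 events.
These are the Tuesdays, Thursdays and Fridays of each week.
Next Tuesday: 2014-10-21.
The following Thursday is 2014-10-23.
Next Friday: 2014-10-24.
The following Tuesday is 2014-10-28.
The following Thursday is 2014-10-30.
Next Friday: 2014-10-31.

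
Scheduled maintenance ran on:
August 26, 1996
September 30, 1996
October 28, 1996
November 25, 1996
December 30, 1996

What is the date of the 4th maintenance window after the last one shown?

Every date is a Monday; gaps 35, 28, 28, 35 days.
Each is the last Monday of its month (at least one falls on the 29th or later, ruling out '4th Monday').
January 1997 ends with Monday January 27, 1997.
Last Monday of February 1997: February 24, 1997.
Last Monday of March 1997: March 31, 1997.
April 1997 ends with Monday April 28, 1997.

April 28, 1997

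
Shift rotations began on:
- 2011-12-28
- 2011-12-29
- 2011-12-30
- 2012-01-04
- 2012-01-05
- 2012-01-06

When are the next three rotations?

The gap pattern 1, 1, 5, 1, 1 repeats every 3 events.
These are the Wednesdays, Thursdays and Fridays of each week.
The following Wednesday is 2012-01-11.
The following Thursday is 2012-01-12.
Next Friday: 2012-01-13.

2012-01-11, 2012-01-12, 2012-01-13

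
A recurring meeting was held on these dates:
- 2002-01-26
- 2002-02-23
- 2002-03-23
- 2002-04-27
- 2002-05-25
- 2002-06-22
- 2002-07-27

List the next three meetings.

2002-08-24, 2002-09-28, 2002-10-26

All dates are Saturdays, 28, 28, 35, 28, 28, 35 days apart.
Specifically, the 4th Saturday of each month.
August 2002 — 4th Saturday is 2002-08-24.
4th Saturday of September 2002: 2002-09-28.
October 2002 — 4th Saturday is 2002-10-26.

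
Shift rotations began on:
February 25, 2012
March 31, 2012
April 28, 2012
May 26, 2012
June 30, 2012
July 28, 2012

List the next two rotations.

All Saturdays; the gaps (35, 28, 28, 35, 28) vary with month length.
This is the last Saturday of each month.
Last Saturday of August 2012: August 25, 2012.
September 2012 ends with Saturday September 29, 2012.

August 25, 2012; September 29, 2012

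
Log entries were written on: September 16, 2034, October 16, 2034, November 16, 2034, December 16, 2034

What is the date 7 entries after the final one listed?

The day-of-month is always 16 (30, 31, 30 days between events).
So this recurs on the 16th of each month.
Next: January 2035 → January 16, 2035.
February 2035: February 16, 2035.
Next: March 2035 → March 16, 2035.
April 2035: April 16, 2035.
May 2035: May 16, 2035.
Next: June 2035 → June 16, 2035.
Next: July 2035 → July 16, 2035.

July 16, 2035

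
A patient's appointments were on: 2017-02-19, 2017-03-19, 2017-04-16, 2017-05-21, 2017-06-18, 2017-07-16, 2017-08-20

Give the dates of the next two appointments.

2017-09-17, 2017-10-15

Gaps: 28, 28, 35, 28, 28, 35 days — a mix of 28 and 35. Every date is a Sunday.
Each is the 3rd Sunday of its month.
September 2017 — 3rd Sunday is 2017-09-17.
3rd Sunday of October 2017: 2017-10-15.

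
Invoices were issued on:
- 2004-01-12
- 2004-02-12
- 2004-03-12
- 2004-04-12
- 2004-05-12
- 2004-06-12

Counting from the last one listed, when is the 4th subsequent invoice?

Gaps: 31, 29, 31, 30, 31 days — not constant. Every event is on the 12th of the month.
Pattern: the 12th of each month.
Next: July 2004 → 2004-07-12.
Next: August 2004 → 2004-08-12.
Next: September 2004 → 2004-09-12.
October 2004: 2004-10-12.

2004-10-12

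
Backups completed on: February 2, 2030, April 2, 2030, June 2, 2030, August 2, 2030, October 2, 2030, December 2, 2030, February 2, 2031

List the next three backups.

April 2, 2031; June 2, 2031; August 2, 2031

Gaps: 59, 61, 61, 61, 61, 62 days — not constant. Every event is on the 2nd of the month.
Pattern: the 2nd of every 2 months.
April 2031: April 2, 2031.
June 2031: June 2, 2031.
Next: August 2031 → August 2, 2031.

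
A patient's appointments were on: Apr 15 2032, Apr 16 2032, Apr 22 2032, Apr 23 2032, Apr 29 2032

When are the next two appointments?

Apr 30 2032, May 6 2032

Gaps: 1, 6, 1, 6 days — not constant, but cyclic with period 2.
The events fall on every Thursday and Friday.
The following Friday is Apr 30 2032.
Next Thursday: May 6 2032.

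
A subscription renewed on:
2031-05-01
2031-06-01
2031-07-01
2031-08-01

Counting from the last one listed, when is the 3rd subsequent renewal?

2031-11-01

Each date is the 1st; the gaps (31, 30, 31) track the month lengths.
The rule is the 1st of each month.
September 2031: 2031-09-01.
Next: October 2031 → 2031-10-01.
Next: November 2031 → 2031-11-01.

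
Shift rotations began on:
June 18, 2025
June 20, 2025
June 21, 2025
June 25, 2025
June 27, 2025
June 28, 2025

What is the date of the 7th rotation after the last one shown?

Gaps: 2, 1, 4, 2, 1 days — not constant, but cyclic with period 3.
The events fall on every Wednesday, Friday and Saturday.
The following Wednesday is July 2, 2025.
Next Friday: July 4, 2025.
Next Saturday: July 5, 2025.
The following Wednesday is July 9, 2025.
Next Friday: July 11, 2025.
The following Saturday is July 12, 2025.
The following Wednesday is July 16, 2025.

July 16, 2025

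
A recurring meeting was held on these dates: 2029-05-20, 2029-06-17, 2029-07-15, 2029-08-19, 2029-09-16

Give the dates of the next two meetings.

2029-10-21, 2029-11-18

All dates are Sundays, 28, 28, 35, 28 days apart.
Specifically, the 3rd Sunday of each month.
October 2029 — 3rd Sunday is 2029-10-21.
November 2029 — 3rd Sunday is 2029-11-18.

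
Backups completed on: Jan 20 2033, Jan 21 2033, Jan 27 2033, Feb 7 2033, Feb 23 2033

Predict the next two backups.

Mar 16 2033, Apr 11 2033

The spacing grows by 5 each time: 1, 6, 11, 16 days.
Next gap: 21 days. Feb 23 2033 + 21 days = Mar 16 2033.
Next gap: 26 days. Mar 16 2033 + 26 days = Apr 11 2033.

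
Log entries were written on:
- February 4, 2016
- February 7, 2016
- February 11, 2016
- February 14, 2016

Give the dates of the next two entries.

The gap pattern 3, 4, 3 repeats every 2 events.
These are the Thursdays and Sundays of each week.
Next Thursday: February 18, 2016.
Next Sunday: February 21, 2016.

February 18, 2016; February 21, 2016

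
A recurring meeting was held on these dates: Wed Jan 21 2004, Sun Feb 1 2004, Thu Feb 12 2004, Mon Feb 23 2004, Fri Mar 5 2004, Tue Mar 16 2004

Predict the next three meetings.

Sat Mar 27 2004, Wed Apr 7 2004, Sun Apr 18 2004

Every event comes 11 days after the last (11, 11, 11, 11, 11).
Tue Mar 16 2004 + 11 days = Sat Mar 27 2004.
Sat Mar 27 2004 + 11 days = Wed Apr 7 2004.
Wed Apr 7 2004 + 11 days = Sun Apr 18 2004.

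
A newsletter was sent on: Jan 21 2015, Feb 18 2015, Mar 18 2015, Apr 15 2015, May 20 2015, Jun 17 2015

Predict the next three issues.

All dates are Wednesdays, 28, 28, 28, 35, 28 days apart.
Specifically, the 3rd Wednesday of each month.
3rd Wednesday of July 2015: Jul 15 2015.
August 2015 — 3rd Wednesday is Aug 19 2015.
3rd Wednesday of September 2015: Sep 16 2015.

Jul 15 2015, Aug 19 2015, Sep 16 2015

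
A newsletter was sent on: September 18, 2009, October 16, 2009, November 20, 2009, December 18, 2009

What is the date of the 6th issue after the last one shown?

All dates are Fridays, 28, 35, 28 days apart.
Specifically, the 3rd Friday of each month.
3rd Friday of January 2010: January 15, 2010.
February 2010 — 3rd Friday is February 19, 2010.
3rd Friday of March 2010: March 19, 2010.
3rd Friday of April 2010: April 16, 2010.
May 2010 — 3rd Friday is May 21, 2010.
June 2010 — 3rd Friday is June 18, 2010.

June 18, 2010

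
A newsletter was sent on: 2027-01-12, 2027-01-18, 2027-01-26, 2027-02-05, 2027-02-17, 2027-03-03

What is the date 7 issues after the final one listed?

2027-08-04

The spacing grows by 2 each time: 6, 8, 10, 12, 14 days.
Next gap: 16 days. 2027-03-03 + 16 days = 2027-03-19.
Next gap: 18 days. 2027-03-19 + 18 days = 2027-04-06.
Next gap: 20 days. 2027-04-06 + 20 days = 2027-04-26.
Next gap: 22 days. 2027-04-26 + 22 days = 2027-05-18.
Next gap: 24 days. 2027-05-18 + 24 days = 2027-06-11.
Next gap: 26 days. 2027-06-11 + 26 days = 2027-07-07.
Next gap: 28 days. 2027-07-07 + 28 days = 2027-08-04.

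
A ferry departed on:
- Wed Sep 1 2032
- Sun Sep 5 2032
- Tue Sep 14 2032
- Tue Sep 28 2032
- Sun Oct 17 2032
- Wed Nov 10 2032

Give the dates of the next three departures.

Intervals are 4, 9, 14, 19, 24 days — an arithmetic progression with common difference 5.
Next gap: 29 days. Wed Nov 10 2032 + 29 days = Thu Dec 9 2032.
Next gap: 34 days. Thu Dec 9 2032 + 34 days = Wed Jan 12 2033.
Next gap: 39 days. Wed Jan 12 2033 + 39 days = Sun Feb 20 2033.

Thu Dec 9 2032, Wed Jan 12 2033, Sun Feb 20 2033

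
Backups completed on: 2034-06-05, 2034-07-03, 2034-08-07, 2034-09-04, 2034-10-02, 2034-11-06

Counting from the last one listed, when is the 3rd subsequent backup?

2035-02-05

All dates are Mondays, 28, 35, 28, 28, 35 days apart.
Specifically, the 1st Monday of each month.
December 2034 — 1st Monday is 2034-12-04.
1st Monday of January 2035: 2035-01-01.
February 2035 — 1st Monday is 2035-02-05.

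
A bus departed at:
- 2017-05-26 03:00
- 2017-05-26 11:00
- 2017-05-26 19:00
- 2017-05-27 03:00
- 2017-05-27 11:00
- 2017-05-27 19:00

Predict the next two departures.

2017-05-28 03:00, 2017-05-28 11:00

The interval is a steady 8 hours (8, 8, 8, 8, 8).
2017-05-27 19:00 + 8 h = 2017-05-28 03:00.
2017-05-28 03:00 + 8 h = 2017-05-28 11:00.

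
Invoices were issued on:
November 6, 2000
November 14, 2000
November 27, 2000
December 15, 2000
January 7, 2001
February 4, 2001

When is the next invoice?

The spacing grows by 5 each time: 8, 13, 18, 23, 28 days.
Next gap: 33 days. February 4, 2001 + 33 days = March 9, 2001.

March 9, 2001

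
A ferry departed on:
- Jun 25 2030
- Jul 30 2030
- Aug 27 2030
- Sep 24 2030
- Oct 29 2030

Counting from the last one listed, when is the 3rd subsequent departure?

Jan 28 2031

These are Tuesdays with 35, 28, 28, 35-day gaps.
Each is the final Tuesday of its month — Jul 30 2030 is past the 28th, so '4th Tuesday' doesn't fit.
November 2030 ends with Tuesday Nov 26 2030.
Last Tuesday of December 2030: Dec 31 2030.
January 2031 ends with Tuesday Jan 28 2031.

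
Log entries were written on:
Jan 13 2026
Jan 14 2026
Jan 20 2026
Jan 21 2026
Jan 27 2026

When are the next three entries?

Jan 28 2026, Feb 3 2026, Feb 4 2026

Gaps: 1, 6, 1, 6 days — not constant, but cyclic with period 2.
The events fall on every Tuesday and Wednesday.
Next Wednesday: Jan 28 2026.
The following Tuesday is Feb 3 2026.
The following Wednesday is Feb 4 2026.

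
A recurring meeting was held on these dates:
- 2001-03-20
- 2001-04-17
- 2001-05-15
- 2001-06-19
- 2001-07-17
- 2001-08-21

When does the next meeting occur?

Gaps: 28, 28, 35, 28, 35 days — a mix of 28 and 35. Every date is a Tuesday.
Each is the 3rd Tuesday of its month.
3rd Tuesday of September 2001: 2001-09-18.

2001-09-18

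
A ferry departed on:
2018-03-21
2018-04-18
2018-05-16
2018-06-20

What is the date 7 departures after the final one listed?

Gaps: 28, 28, 35 days — a mix of 28 and 35. Every date is a Wednesday.
Each is the 3rd Wednesday of its month.
3rd Wednesday of July 2018: 2018-07-18.
3rd Wednesday of August 2018: 2018-08-15.
September 2018 — 3rd Wednesday is 2018-09-19.
3rd Wednesday of October 2018: 2018-10-17.
3rd Wednesday of November 2018: 2018-11-21.
December 2018 — 3rd Wednesday is 2018-12-19.
3rd Wednesday of January 2019: 2019-01-16.

2019-01-16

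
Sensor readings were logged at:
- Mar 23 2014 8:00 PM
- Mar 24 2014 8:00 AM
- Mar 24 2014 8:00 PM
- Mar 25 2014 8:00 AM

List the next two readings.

Mar 25 2014 8:00 PM, Mar 26 2014 8:00 AM

The interval is a steady 12 hours (12, 12, 12).
Mar 25 2014 8:00 AM + 12 h = Mar 25 2014 8:00 PM.
Mar 25 2014 8:00 PM + 12 h = Mar 26 2014 8:00 AM.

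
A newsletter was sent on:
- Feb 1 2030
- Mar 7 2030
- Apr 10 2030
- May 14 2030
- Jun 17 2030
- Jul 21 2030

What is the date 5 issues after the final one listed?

Gaps between consecutive events: 34, 34, 34, 34, 34 days — a constant 34-day interval.
Jul 21 2030 + 34 days = Aug 24 2030.
Aug 24 2030 + 34 days = Sep 27 2030.
Sep 27 2030 + 34 days = Oct 31 2030.
Oct 31 2030 + 34 days = Dec 4 2030.
Dec 4 2030 + 34 days = Jan 7 2031.

Jan 7 2031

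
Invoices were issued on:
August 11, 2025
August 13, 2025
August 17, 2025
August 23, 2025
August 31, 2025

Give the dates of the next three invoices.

The spacing grows by 2 each time: 2, 4, 6, 8 days.
Next gap: 10 days. August 31, 2025 + 10 days = September 10, 2025.
Next gap: 12 days. September 10, 2025 + 12 days = September 22, 2025.
Next gap: 14 days. September 22, 2025 + 14 days = October 6, 2025.

September 10, 2025; September 22, 2025; October 6, 2025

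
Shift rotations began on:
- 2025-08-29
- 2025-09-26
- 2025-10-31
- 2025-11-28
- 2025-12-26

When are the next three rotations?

2026-01-30, 2026-02-27, 2026-03-27

These are Fridays with 28, 35, 28, 28-day gaps.
Each is the final Friday of its month — 2025-08-29 is past the 28th, so '4th Friday' doesn't fit.
January 2026 ends with Friday 2026-01-30.
Last Friday of February 2026: 2026-02-27.
March 2026 ends with Friday 2026-03-27.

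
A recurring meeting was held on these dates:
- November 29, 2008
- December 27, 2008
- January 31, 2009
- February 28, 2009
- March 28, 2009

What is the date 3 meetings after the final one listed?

June 27, 2009

These are Saturdays with 28, 35, 28, 28-day gaps.
Each is the final Saturday of its month — November 29, 2008 is past the 28th, so '4th Saturday' doesn't fit.
April 2009 ends with Saturday April 25, 2009.
May 2009 ends with Saturday May 30, 2009.
June 2009 ends with Saturday June 27, 2009.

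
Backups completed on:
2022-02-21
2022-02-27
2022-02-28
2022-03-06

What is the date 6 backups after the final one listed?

2022-03-27

Gaps: 6, 1, 6 days — not constant, but cyclic with period 2.
The events fall on every Monday and Sunday.
The following Monday is 2022-03-07.
The following Sunday is 2022-03-13.
The following Monday is 2022-03-14.
The following Sunday is 2022-03-20.
The following Monday is 2022-03-21.
Next Sunday: 2022-03-27.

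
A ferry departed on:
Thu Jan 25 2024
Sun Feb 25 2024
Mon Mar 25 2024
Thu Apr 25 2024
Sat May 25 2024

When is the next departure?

Tue Jun 25 2024

The day-of-month is always 25 (31, 29, 31, 30 days between events).
So this recurs on the 25th of each month.
Next: June 2024 → Tue Jun 25 2024.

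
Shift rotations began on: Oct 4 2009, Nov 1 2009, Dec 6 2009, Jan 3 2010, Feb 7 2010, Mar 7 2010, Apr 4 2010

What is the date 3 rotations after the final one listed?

Gaps: 28, 35, 28, 35, 28, 28 days — a mix of 28 and 35. Every date is a Sunday.
Each is the 1st Sunday of its month.
May 2010 — 1st Sunday is May 2 2010.
1st Sunday of June 2010: Jun 6 2010.
1st Sunday of July 2010: Jul 4 2010.

Jul 4 2010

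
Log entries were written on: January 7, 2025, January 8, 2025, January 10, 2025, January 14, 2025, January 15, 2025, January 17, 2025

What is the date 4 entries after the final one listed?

January 28, 2025

Every event lands on a Tuesday or Wednesday or Friday (gaps cycle 1, 2, 4, 1, 2).
So the schedule is: every Tuesday, Wednesday and Friday.
The following Tuesday is January 21, 2025.
Next Wednesday: January 22, 2025.
The following Friday is January 24, 2025.
Next Tuesday: January 28, 2025.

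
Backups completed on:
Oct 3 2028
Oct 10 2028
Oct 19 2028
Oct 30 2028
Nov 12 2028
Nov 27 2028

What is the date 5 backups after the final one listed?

Mar 12 2029

Intervals are 7, 9, 11, 13, 15 days — an arithmetic progression with common difference 2.
Next gap: 17 days. Nov 27 2028 + 17 days = Dec 14 2028.
Next gap: 19 days. Dec 14 2028 + 19 days = Jan 2 2029.
Next gap: 21 days. Jan 2 2029 + 21 days = Jan 23 2029.
Next gap: 23 days. Jan 23 2029 + 23 days = Feb 15 2029.
Next gap: 25 days. Feb 15 2029 + 25 days = Mar 12 2029.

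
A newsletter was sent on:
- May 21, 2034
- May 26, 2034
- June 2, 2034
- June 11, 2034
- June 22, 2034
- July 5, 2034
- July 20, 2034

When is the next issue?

August 6, 2034

The spacing grows by 2 each time: 5, 7, 9, 11, 13, 15 days.
Next gap: 17 days. July 20, 2034 + 17 days = August 6, 2034.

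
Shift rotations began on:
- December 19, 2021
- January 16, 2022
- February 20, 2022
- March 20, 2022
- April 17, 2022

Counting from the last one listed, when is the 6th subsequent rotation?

October 16, 2022

All dates are Sundays, 28, 35, 28, 28 days apart.
Specifically, the 3rd Sunday of each month.
May 2022 — 3rd Sunday is May 15, 2022.
June 2022 — 3rd Sunday is June 19, 2022.
3rd Sunday of July 2022: July 17, 2022.
August 2022 — 3rd Sunday is August 21, 2022.
September 2022 — 3rd Sunday is September 18, 2022.
October 2022 — 3rd Sunday is October 16, 2022.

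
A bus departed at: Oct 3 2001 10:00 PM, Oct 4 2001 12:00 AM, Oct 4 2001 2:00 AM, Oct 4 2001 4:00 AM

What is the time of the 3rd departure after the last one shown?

Oct 4 2001 10:00 AM

Spacing: 2, 2, 2 h — constant 2 h.
Oct 4 2001 4:00 AM + 2 h = Oct 4 2001 6:00 AM.
Oct 4 2001 6:00 AM + 2 h = Oct 4 2001 8:00 AM.
Oct 4 2001 8:00 AM + 2 h = Oct 4 2001 10:00 AM.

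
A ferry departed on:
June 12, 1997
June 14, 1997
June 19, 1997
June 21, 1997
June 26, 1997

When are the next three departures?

June 28, 1997; July 3, 1997; July 5, 1997

Every event lands on a Thursday or Saturday (gaps cycle 2, 5, 2, 5).
So the schedule is: every Thursday and Saturday.
Next Saturday: June 28, 1997.
Next Thursday: July 3, 1997.
The following Saturday is July 5, 1997.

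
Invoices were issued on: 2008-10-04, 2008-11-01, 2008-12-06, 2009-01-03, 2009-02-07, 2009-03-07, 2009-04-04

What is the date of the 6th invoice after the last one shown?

2009-10-03

All dates are Saturdays, 28, 35, 28, 35, 28, 28 days apart.
Specifically, the 1st Saturday of each month.
May 2009 — 1st Saturday is 2009-05-02.
1st Saturday of June 2009: 2009-06-06.
July 2009 — 1st Saturday is 2009-07-04.
1st Saturday of August 2009: 2009-08-01.
1st Saturday of September 2009: 2009-09-05.
October 2009 — 1st Saturday is 2009-10-03.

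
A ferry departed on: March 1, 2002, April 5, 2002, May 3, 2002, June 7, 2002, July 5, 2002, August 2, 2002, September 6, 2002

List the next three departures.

October 4, 2002; November 1, 2002; December 6, 2002

Gaps: 35, 28, 35, 28, 28, 35 days — a mix of 28 and 35. Every date is a Friday.
Each is the 1st Friday of its month.
1st Friday of October 2002: October 4, 2002.
1st Friday of November 2002: November 1, 2002.
December 2002 — 1st Friday is December 6, 2002.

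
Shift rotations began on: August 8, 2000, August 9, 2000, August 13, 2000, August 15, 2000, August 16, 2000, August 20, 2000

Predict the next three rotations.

The gap pattern 1, 4, 2, 1, 4 repeats every 3 events.
These are the Tuesdays, Wednesdays and Sundays of each week.
Next Tuesday: August 22, 2000.
Next Wednesday: August 23, 2000.
Next Sunday: August 27, 2000.

August 22, 2000; August 23, 2000; August 27, 2000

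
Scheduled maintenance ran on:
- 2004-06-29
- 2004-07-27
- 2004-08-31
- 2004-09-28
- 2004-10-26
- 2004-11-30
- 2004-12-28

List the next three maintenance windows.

2005-01-25, 2005-02-22, 2005-03-29

Every date is a Tuesday; gaps 28, 35, 28, 28, 35, 28 days.
Each is the last Tuesday of its month (at least one falls on the 29th or later, ruling out '4th Tuesday').
January 2005 ends with Tuesday 2005-01-25.
Last Tuesday of February 2005: 2005-02-22.
March 2005 ends with Tuesday 2005-03-29.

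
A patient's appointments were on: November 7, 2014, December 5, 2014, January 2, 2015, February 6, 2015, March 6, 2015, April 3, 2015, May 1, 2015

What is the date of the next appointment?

June 5, 2015

Gaps: 28, 28, 35, 28, 28, 28 days — a mix of 28 and 35. Every date is a Friday.
Each is the 1st Friday of its month.
1st Friday of June 2015: June 5, 2015.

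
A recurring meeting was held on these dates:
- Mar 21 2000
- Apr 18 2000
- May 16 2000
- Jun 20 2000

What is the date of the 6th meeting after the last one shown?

Dec 19 2000

All dates are Tuesdays, 28, 28, 35 days apart.
Specifically, the 3rd Tuesday of each month.
3rd Tuesday of July 2000: Jul 18 2000.
3rd Tuesday of August 2000: Aug 15 2000.
September 2000 — 3rd Tuesday is Sep 19 2000.
3rd Tuesday of October 2000: Oct 17 2000.
3rd Tuesday of November 2000: Nov 21 2000.
December 2000 — 3rd Tuesday is Dec 19 2000.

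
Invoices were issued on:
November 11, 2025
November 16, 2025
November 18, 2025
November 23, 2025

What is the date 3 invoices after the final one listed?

The gap pattern 5, 2, 5 repeats every 2 events.
These are the Tuesdays and Sundays of each week.
The following Tuesday is November 25, 2025.
The following Sunday is November 30, 2025.
Next Tuesday: December 2, 2025.

December 2, 2025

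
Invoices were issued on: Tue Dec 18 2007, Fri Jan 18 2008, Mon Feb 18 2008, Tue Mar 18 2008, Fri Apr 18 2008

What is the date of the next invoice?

Sun May 18 2008

Gaps: 31, 31, 29, 31 days — not constant. Every event is on the 18th of the month.
Pattern: the 18th of each month.
May 2008: Sun May 18 2008.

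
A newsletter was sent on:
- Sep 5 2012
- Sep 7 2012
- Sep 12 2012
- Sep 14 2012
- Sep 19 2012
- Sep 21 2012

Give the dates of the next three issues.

Every event lands on a Wednesday or Friday (gaps cycle 2, 5, 2, 5, 2).
So the schedule is: every Wednesday and Friday.
The following Wednesday is Sep 26 2012.
The following Friday is Sep 28 2012.
The following Wednesday is Oct 3 2012.

Sep 26 2012, Sep 28 2012, Oct 3 2012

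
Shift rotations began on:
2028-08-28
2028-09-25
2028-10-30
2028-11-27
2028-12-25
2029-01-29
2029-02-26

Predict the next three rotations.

2029-03-26, 2029-04-30, 2029-05-28

All Mondays; the gaps (28, 35, 28, 28, 35, 28) vary with month length.
This is the last Monday of each month.
March 2029 ends with Monday 2029-03-26.
Last Monday of April 2029: 2029-04-30.
May 2029 ends with Monday 2029-05-28.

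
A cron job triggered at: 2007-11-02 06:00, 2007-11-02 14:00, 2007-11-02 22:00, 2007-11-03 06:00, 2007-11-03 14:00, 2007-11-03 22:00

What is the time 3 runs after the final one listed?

Spacing: 8, 8, 8, 8, 8 h — constant 8 h.
2007-11-03 22:00 + 8 h = 2007-11-04 06:00.
2007-11-04 06:00 + 8 h = 2007-11-04 14:00.
2007-11-04 14:00 + 8 h = 2007-11-04 22:00.

2007-11-04 22:00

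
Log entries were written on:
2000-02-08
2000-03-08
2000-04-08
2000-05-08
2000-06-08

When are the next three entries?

2000-07-08, 2000-08-08, 2000-09-08

Gaps: 29, 31, 30, 31 days — not constant. Every event is on the 8th of the month.
Pattern: the 8th of each month.
Next: July 2000 → 2000-07-08.
August 2000: 2000-08-08.
Next: September 2000 → 2000-09-08.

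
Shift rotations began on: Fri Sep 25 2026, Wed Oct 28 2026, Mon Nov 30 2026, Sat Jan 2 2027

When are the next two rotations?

Thu Feb 4 2027, Tue Mar 9 2027

The spacing is 33, 33, 33 days — always 33 days.
Sat Jan 2 2027 + 33 days = Thu Feb 4 2027.
Thu Feb 4 2027 + 33 days = Tue Mar 9 2027.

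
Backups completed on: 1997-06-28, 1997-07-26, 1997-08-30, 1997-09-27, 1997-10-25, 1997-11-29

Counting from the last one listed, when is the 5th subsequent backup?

1998-04-25

All Saturdays; the gaps (28, 35, 28, 28, 35) vary with month length.
This is the last Saturday of each month.
December 1997 ends with Saturday 1997-12-27.
January 1998 ends with Saturday 1998-01-31.
Last Saturday of February 1998: 1998-02-28.
Last Saturday of March 1998: 1998-03-28.
April 1998 ends with Saturday 1998-04-25.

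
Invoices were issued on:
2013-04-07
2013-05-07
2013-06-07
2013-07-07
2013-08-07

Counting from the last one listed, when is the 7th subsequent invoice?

2014-03-07

Each date is the 7th; the gaps (30, 31, 30, 31) track the month lengths.
The rule is the 7th of each month.
September 2013: 2013-09-07.
October 2013: 2013-10-07.
Next: November 2013 → 2013-11-07.
December 2013: 2013-12-07.
Next: January 2014 → 2014-01-07.
Next: February 2014 → 2014-02-07.
Next: March 2014 → 2014-03-07.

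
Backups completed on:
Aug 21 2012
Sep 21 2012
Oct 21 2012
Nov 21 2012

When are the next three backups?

Each date is the 21st; the gaps (31, 30, 31) track the month lengths.
The rule is the 21st of each month.
December 2012: Dec 21 2012.
Next: January 2013 → Jan 21 2013.
Next: February 2013 → Feb 21 2013.

Dec 21 2012, Jan 21 2013, Feb 21 2013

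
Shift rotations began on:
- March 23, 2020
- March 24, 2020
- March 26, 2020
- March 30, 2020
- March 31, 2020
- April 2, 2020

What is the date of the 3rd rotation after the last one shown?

Every event lands on a Monday or Tuesday or Thursday (gaps cycle 1, 2, 4, 1, 2).
So the schedule is: every Monday, Tuesday and Thursday.
Next Monday: April 6, 2020.
The following Tuesday is April 7, 2020.
Next Thursday: April 9, 2020.

April 9, 2020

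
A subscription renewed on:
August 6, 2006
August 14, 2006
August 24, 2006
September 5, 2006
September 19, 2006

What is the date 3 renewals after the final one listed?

November 12, 2006

Intervals are 8, 10, 12, 14 days — an arithmetic progression with common difference 2.
Next gap: 16 days. September 19, 2006 + 16 days = October 5, 2006.
Next gap: 18 days. October 5, 2006 + 18 days = October 23, 2006.
Next gap: 20 days. October 23, 2006 + 20 days = November 12, 2006.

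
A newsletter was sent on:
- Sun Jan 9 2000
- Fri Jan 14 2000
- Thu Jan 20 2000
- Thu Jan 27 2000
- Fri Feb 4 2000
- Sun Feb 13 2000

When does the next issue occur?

The spacing grows by 1 each time: 5, 6, 7, 8, 9 days.
Next gap: 10 days. Sun Feb 13 2000 + 10 days = Wed Feb 23 2000.

Wed Feb 23 2000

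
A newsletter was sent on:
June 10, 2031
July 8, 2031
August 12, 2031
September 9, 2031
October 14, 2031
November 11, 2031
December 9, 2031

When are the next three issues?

Gaps: 28, 35, 28, 35, 28, 28 days — a mix of 28 and 35. Every date is a Tuesday.
Each is the 2nd Tuesday of its month.
2nd Tuesday of January 2032: January 13, 2032.
February 2032 — 2nd Tuesday is February 10, 2032.
2nd Tuesday of March 2032: March 9, 2032.

January 13, 2032; February 10, 2032; March 9, 2032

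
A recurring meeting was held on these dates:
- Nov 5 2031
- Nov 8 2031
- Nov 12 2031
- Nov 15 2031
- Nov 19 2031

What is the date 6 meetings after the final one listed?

Dec 10 2031

The gap pattern 3, 4, 3, 4 repeats every 2 events.
These are the Wednesdays and Saturdays of each week.
The following Saturday is Nov 22 2031.
Next Wednesday: Nov 26 2031.
Next Saturday: Nov 29 2031.
Next Wednesday: Dec 3 2031.
The following Saturday is Dec 6 2031.
The following Wednesday is Dec 10 2031.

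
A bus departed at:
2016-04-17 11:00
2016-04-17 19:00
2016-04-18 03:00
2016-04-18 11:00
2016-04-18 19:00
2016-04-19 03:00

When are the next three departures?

Gaps: 8, 8, 8, 8, 8 hours — each event is 8 hours after the previous one.
2016-04-19 03:00 + 8 h = 2016-04-19 11:00.
2016-04-19 11:00 + 8 h = 2016-04-19 19:00.
2016-04-19 19:00 + 8 h = 2016-04-20 03:00.

2016-04-19 11:00, 2016-04-19 19:00, 2016-04-20 03:00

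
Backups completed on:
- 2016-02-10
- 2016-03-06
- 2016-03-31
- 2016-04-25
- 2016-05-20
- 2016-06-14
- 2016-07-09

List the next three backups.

2016-08-03, 2016-08-28, 2016-09-22

Gaps between consecutive events: 25, 25, 25, 25, 25, 25 days — a constant 25-day interval.
2016-07-09 + 25 days = 2016-08-03.
2016-08-03 + 25 days = 2016-08-28.
2016-08-28 + 25 days = 2016-09-22.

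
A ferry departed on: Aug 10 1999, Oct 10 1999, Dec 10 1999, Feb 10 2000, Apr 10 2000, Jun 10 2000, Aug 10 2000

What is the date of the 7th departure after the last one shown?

The day-of-month is always 10 (61, 61, 62, 60, 61, 61 days between events).
So this recurs on the 10th of every 2 months.
October 2000: Oct 10 2000.
December 2000: Dec 10 2000.
February 2001: Feb 10 2001.
April 2001: Apr 10 2001.
Next: June 2001 → Jun 10 2001.
August 2001: Aug 10 2001.
October 2001: Oct 10 2001.

Oct 10 2001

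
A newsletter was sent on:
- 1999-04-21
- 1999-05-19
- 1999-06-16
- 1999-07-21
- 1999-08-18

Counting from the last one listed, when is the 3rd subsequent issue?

All dates are Wednesdays, 28, 28, 35, 28 days apart.
Specifically, the 3rd Wednesday of each month.
September 1999 — 3rd Wednesday is 1999-09-15.
October 1999 — 3rd Wednesday is 1999-10-20.
November 1999 — 3rd Wednesday is 1999-11-17.

1999-11-17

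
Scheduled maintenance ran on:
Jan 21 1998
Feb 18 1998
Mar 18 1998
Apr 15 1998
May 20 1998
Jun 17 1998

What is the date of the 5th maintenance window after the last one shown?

Nov 18 1998

All dates are Wednesdays, 28, 28, 28, 35, 28 days apart.
Specifically, the 3rd Wednesday of each month.
3rd Wednesday of July 1998: Jul 15 1998.
August 1998 — 3rd Wednesday is Aug 19 1998.
September 1998 — 3rd Wednesday is Sep 16 1998.
3rd Wednesday of October 1998: Oct 21 1998.
3rd Wednesday of November 1998: Nov 18 1998.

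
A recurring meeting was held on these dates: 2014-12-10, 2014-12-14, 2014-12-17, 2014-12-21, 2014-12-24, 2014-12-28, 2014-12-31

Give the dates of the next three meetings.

Gaps: 4, 3, 4, 3, 4, 3 days — not constant, but cyclic with period 2.
The events fall on every Wednesday and Sunday.
The following Sunday is 2015-01-04.
Next Wednesday: 2015-01-07.
Next Sunday: 2015-01-11.

2015-01-04, 2015-01-07, 2015-01-11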